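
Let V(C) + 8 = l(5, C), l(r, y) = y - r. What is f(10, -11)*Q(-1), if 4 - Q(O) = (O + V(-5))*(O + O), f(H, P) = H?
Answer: -340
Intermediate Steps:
V(C) = -13 + C (V(C) = -8 + (C - 1*5) = -8 + (C - 5) = -8 + (-5 + C) = -13 + C)
Q(O) = 4 - 2*O*(-18 + O) (Q(O) = 4 - (O + (-13 - 5))*(O + O) = 4 - (O - 18)*2*O = 4 - (-18 + O)*2*O = 4 - 2*O*(-18 + O))
f(10, -11)*Q(-1) = 10*(4 - 2*(-1)**2 + 36*(-1)) = 10*(4 - 2*1 - 36) = 10*(4 - 2 - 36) = 10*(-34) = -340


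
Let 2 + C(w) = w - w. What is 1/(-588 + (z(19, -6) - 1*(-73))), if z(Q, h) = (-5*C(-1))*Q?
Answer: -1/325 ≈ -0.0030769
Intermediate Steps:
C(w) = -2 (C(w) = -2 + (w - w) = -2 + 0 = -2)
z(Q, h) = 10*Q (z(Q, h) = (-5*(-2))*Q = 10*Q)
1/(-588 + (z(19, -6) - 1*(-73))) = 1/(-588 + (10*19 - 1*(-73))) = 1/(-588 + (190 + 73)) = 1/(-588 + 263) = 1/(-325) = -1/325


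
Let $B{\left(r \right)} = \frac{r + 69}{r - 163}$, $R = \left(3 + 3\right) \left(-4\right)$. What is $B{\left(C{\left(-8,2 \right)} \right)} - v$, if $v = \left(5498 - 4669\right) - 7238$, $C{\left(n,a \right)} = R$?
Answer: $\frac{1198438}{187} \approx 6408.8$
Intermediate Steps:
$R = -24$ ($R = 6 \left(-4\right) = -24$)
$C{\left(n,a \right)} = -24$
$B{\left(r \right)} = \frac{69 + r}{-163 + r}$
$v = -6409$ ($v = 829 - 7238 = -6409$)
$B{\left(C{\left(-8,2 \right)} \right)} - v = \frac{69 - 24}{-163 - 24} - -6409 = \frac{1}{-187} \cdot 45 + 6409 = \left(- \frac{1}{187}\right) 45 + 6409 = - \frac{45}{187} + 6409 = \frac{1198438}{187}$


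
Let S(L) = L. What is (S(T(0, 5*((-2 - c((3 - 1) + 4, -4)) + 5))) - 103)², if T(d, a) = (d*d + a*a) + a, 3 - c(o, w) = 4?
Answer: 100489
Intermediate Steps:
c(o, w) = -1 (c(o, w) = 3 - 1*4 = 3 - 4 = -1)
T(d, a) = a + a² + d² (T(d, a) = (d² + a²) + a = (a² + d²) + a = a + a² + d²)
(S(T(0, 5*((-2 - c((3 - 1) + 4, -4)) + 5))) - 103)² = ((5*((-2 - 1*(-1)) + 5) + (5*((-2 - 1*(-1)) + 5))² + 0²) - 103)² = ((5*((-2 + 1) + 5) + (5*((-2 + 1) + 5))² + 0) - 103)² = ((5*(-1 + 5) + (5*(-1 + 5))² + 0) - 103)² = ((5*4 + (5*4)² + 0) - 103)² = ((20 + 20² + 0) - 103)² = ((20 + 400 + 0) - 103)² = (420 - 103)² = 317² = 100489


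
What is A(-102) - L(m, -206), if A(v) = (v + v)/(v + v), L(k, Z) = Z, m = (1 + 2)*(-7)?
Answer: 207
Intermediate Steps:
m = -21 (m = 3*(-7) = -21)
A(v) = 1 (A(v) = (2*v)/((2*v)) = (2*v)*(1/(2*v)) = 1)
A(-102) - L(m, -206) = 1 - 1*(-206) = 1 + 206 = 207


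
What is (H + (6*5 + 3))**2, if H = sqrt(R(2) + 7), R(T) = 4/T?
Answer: 1296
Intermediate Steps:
H = 3 (H = sqrt(4/2 + 7) = sqrt(4*(1/2) + 7) = sqrt(2 + 7) = sqrt(9) = 3)
(H + (6*5 + 3))**2 = (3 + (6*5 + 3))**2 = (3 + (30 + 3))**2 = (3 + 33)**2 = 36**2 = 1296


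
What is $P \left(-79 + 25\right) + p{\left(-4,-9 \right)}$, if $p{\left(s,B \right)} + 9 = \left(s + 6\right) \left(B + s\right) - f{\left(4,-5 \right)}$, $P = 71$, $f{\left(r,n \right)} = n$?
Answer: $-3864$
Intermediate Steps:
$p{\left(s,B \right)} = -4 + \left(6 + s\right) \left(B + s\right)$ ($p{\left(s,B \right)} = -9 + \left(\left(s + 6\right) \left(B + s\right) - -5\right) = -9 + \left(\left(6 + s\right) \left(B + s\right) + 5\right) = -9 + \left(5 + \left(6 + s\right) \left(B + s\right)\right) = -4 + \left(6 + s\right) \left(B + s\right)$)
$P \left(-79 + 25\right) + p{\left(-4,-9 \right)} = 71 \left(-79 + 25\right) + \left(-4 + \left(-4\right)^{2} + 6 \left(-9\right) + 6 \left(-4\right) - -36\right) = 71 \left(-54\right) - 30 = -3834 - 30 = -3864$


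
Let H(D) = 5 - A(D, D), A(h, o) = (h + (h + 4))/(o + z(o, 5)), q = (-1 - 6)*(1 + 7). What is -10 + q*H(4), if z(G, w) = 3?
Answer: -194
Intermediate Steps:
q = -56 (q = -7*8 = -56)
A(h, o) = (4 + 2*h)/(3 + o) (A(h, o) = (h + (h + 4))/(o + 3) = (h + (4 + h))/(3 + o) = (4 + 2*h)/(3 + o))
H(D) = 5 - 2*(2 + D)/(3 + D)
-10 + q*H(4) = -10 - 56*(11 + 3*4)/(3 + 4) = -10 - 56*(11 + 12)/7 = -10 - 8*23 = -10 - 56*23/7 = -10 - 184 = -194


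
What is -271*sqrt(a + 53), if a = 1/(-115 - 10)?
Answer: -3252*sqrt(230)/25 ≈ -1972.8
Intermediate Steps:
a = -1/125 (a = 1/(-125) = -1/125 ≈ -0.0080000)
-271*sqrt(a + 53) = -271*sqrt(-1/125 + 53) = -3252*sqrt(230)/25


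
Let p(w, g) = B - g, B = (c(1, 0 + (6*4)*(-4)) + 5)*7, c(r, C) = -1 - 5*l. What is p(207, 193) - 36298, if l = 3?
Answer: -36568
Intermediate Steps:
c(r, C) = -16 (c(r, C) = -1 - 5*3 = -1 - 15 = -16)
B = -77 (B = (-16 + 5)*7 = -11*7 = -77)
p(w, g) = -77 - g
p(207, 193) - 36298 = (-77 - 1*193) - 36298 = (-77 - 193) - 36298 = -270 - 36298 = -36568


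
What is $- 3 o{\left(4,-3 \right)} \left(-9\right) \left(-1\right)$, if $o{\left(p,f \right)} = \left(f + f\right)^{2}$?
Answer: $-972$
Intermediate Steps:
$o{\left(p,f \right)} = 4 f^{2}$ ($o{\left(p,f \right)} = \left(2 f\right)^{2} = 4 f^{2}$)
$- 3 o{\left(4,-3 \right)} \left(-9\right) \left(-1\right) = - 3 \cdot 4 \left(-3\right)^{2} \left(-9\right) \left(-1\right) = - 3 \cdot 4 \cdot 9 \left(-9\right) \left(-1\right) = \left(-3\right) 36 \left(-9\right) \left(-1\right) = \left(-108\right) \left(-9\right) \left(-1\right) = 972 \left(-1\right) = -972$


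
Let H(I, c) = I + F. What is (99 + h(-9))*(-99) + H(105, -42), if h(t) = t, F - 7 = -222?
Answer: -9020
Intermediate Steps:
F = -215 (F = 7 - 222 = -215)
H(I, c) = -215 + I (H(I, c) = I - 215 = -215 + I)
(99 + h(-9))*(-99) + H(105, -42) = (99 - 9)*(-99) + (-215 + 105) = 90*(-99) - 110 = -8910 - 110 = -9020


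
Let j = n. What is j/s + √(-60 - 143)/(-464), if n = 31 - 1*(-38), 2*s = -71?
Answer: -138/71 - I*√203/464 ≈ -1.9437 - 0.030706*I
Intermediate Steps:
s = -71/2 (s = (½)*(-71) = -71/2 ≈ -35.500)
n = 69 (n = 31 + 38 = 69)
j = 69
j/s + √(-60 - 143)/(-464) = 69/(-71/2) + √(-60 - 143)/(-464) = 69*(-2/71) + √(-203)*(-1/464) = -138/71 + (I*√203)*(-1/464) = -138/71 - I*√203/464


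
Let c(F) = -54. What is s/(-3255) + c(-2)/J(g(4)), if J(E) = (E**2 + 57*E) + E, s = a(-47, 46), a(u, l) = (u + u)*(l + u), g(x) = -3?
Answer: 10684/35805 ≈ 0.29839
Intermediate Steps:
a(u, l) = 2*u*(l + u) (a(u, l) = (2*u)*(l + u) = 2*u*(l + u))
s = 94 (s = 2*(-47)*(46 - 47) = 2*(-47)*(-1) = 94)
J(E) = E**2 + 58*E
s/(-3255) + c(-2)/J(g(4)) = 94/(-3255) - 54*(-1/(3*(58 - 3))) = 94*(-1/3255) - 54/((-3*55)) = -94/3255 - 54/(-165) = -94/3255 - 54*(-1/165) = -94/3255 + 18/55 = 10684/35805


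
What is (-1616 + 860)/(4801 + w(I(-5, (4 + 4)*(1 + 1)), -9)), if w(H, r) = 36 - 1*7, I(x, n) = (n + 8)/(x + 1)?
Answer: -18/115 ≈ -0.15652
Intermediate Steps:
I(x, n) = (8 + n)/(1 + x)
w(H, r) = 29 (w(H, r) = 36 - 7 = 29)
(-1616 + 860)/(4801 + w(I(-5, (4 + 4)*(1 + 1)), -9)) = (-1616 + 860)/(4801 + 29) = -756/4830 = -756*1/4830 = -18/115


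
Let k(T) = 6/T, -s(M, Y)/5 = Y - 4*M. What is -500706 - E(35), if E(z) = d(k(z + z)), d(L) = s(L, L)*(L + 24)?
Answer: -122680557/245 ≈ -5.0074e+5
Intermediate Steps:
s(M, Y) = -5*Y + 20*M (s(M, Y) = -5*(Y - 4*M) = -5*Y + 20*M)
d(L) = 15*L*(24 + L) (d(L) = (-5*L + 20*L)*(L + 24) = (15*L)*(24 + L) = 15*L*(24 + L))
E(z) = 45*(24 + 3/z)/z (E(z) = 15*(6/(z + z))*(24 + 6/(z + z)) = 15*(6/((2*z)))*(24 + 6/((2*z))) = 15*(6*(1/(2*z)))*(24 + 6*(1/(2*z))) = 15*(3/z)*(24 + 3/z) = 45*(24 + 3/z)/z)
-500706 - E(35) = -500706 - 135*(1 + 8*35)/35**2 = -500706 - 135*(1 + 280)/1225 = -500706 - 135*281/1225 = -500706 - 1*7587/245 = -500706 - 7587/245 = -122680557/245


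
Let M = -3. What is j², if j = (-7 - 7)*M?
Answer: 1764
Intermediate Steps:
j = 42 (j = (-7 - 7)*(-3) = -14*(-3) = 42)
j² = 42² = 1764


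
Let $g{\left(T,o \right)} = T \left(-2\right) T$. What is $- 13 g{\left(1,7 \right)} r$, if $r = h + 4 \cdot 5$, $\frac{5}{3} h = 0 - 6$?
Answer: $\frac{2132}{5} \approx 426.4$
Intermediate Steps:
$g{\left(T,o \right)} = - 2 T^{2}$ ($g{\left(T,o \right)} = - 2 T T = - 2 T^{2}$)
$h = - \frac{18}{5}$ ($h = \frac{3 \left(0 - 6\right)}{5} = \frac{3}{5} \left(-6\right) = - \frac{18}{5} \approx -3.6$)
$r = \frac{82}{5}$ ($r = - \frac{18}{5} + 4 \cdot 5 = - \frac{18}{5} + 20 = \frac{82}{5} \approx 16.4$)
$- 13 g{\left(1,7 \right)} r = - 13 \left(- 2 \cdot 1^{2}\right) \frac{82}{5} = - 13 \left(\left(-2\right) 1\right) \frac{82}{5} = \left(-13\right) \left(-2\right) \frac{82}{5} = 26 \cdot \frac{82}{5} = \frac{2132}{5}$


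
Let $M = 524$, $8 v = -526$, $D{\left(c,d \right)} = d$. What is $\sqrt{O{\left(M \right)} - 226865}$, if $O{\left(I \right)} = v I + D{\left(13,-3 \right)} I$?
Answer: $3 i \sqrt{29210} \approx 512.73 i$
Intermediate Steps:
$v = - \frac{263}{4}$ ($v = \frac{1}{8} \left(-526\right) = - \frac{263}{4} \approx -65.75$)
$O{\left(I \right)} = - \frac{275 I}{4}$ ($O{\left(I \right)} = - \frac{263 I}{4} - 3 I = - \frac{275 I}{4}$)
$\sqrt{O{\left(M \right)} - 226865} = \sqrt{\left(- \frac{275}{4}\right) 524 - 226865} = \sqrt{-36025 - 226865} = \sqrt{-262890} = 3 i \sqrt{29210}$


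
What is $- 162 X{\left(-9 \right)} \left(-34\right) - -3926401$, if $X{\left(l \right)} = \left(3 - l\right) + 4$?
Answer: $4014529$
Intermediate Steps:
$X{\left(l \right)} = 7 - l$
$- 162 X{\left(-9 \right)} \left(-34\right) - -3926401 = - 162 \left(7 - -9\right) \left(-34\right) - -3926401 = - 162 \left(7 + 9\right) \left(-34\right) + 3926401 = \left(-162\right) 16 \left(-34\right) + 3926401 = \left(-2592\right) \left(-34\right) + 3926401 = 88128 + 3926401 = 4014529$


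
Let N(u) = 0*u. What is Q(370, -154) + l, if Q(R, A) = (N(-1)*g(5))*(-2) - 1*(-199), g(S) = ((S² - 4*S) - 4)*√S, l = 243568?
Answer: 243767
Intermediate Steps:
N(u) = 0
g(S) = √S*(-4 + S² - 4*S) (g(S) = (-4 + S² - 4*S)*√S = √S*(-4 + S² - 4*S))
Q(R, A) = 199 (Q(R, A) = (0*(√5*(-4 + 5² - 4*5)))*(-2) - 1*(-199) = (0*(√5*(-4 + 25 - 20)))*(-2) + 199 = (0*(√5*1))*(-2) + 199 = (0*√5)*(-2) + 199 = 0*(-2) + 199 = 0 + 199 = 199)
Q(370, -154) + l = 199 + 243568 = 243767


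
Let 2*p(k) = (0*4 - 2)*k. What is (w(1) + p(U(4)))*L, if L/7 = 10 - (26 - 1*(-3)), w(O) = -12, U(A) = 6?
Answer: 2394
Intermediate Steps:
p(k) = -k (p(k) = ((0*4 - 2)*k)/2 = ((0 - 2)*k)/2 = (-2*k)/2 = -k)
L = -133 (L = 7*(10 - (26 - 1*(-3))) = 7*(10 - (26 + 3)) = 7*(10 - 1*29) = 7*(10 - 29) = 7*(-19) = -133)
(w(1) + p(U(4)))*L = (-12 - 1*6)*(-133) = (-12 - 6)*(-133) = -18*(-133) = 2394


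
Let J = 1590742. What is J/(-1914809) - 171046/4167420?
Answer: -3478405222927/3989906661390 ≈ -0.87180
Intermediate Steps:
J/(-1914809) - 171046/4167420 = 1590742/(-1914809) - 171046/4167420 = 1590742*(-1/1914809) - 171046*1/4167420 = -1590742/1914809 - 85523/2083710 = -3478405222927/3989906661390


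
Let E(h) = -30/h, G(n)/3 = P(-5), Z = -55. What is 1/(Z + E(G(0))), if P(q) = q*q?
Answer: -5/277 ≈ -0.018051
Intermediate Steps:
P(q) = q²
G(n) = 75 (G(n) = 3*(-5)² = 3*25 = 75)
1/(Z + E(G(0))) = 1/(-55 - 30/75) = 1/(-55 - 30*1/75) = 1/(-55 - ⅖) = 1/(-277/5) = -5/277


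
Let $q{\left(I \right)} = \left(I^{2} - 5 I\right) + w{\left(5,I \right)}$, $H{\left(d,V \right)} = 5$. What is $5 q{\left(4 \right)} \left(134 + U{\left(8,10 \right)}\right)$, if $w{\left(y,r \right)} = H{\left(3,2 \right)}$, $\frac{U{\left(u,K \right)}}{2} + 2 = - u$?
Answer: $570$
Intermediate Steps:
$U{\left(u,K \right)} = -4 - 2 u$ ($U{\left(u,K \right)} = -4 + 2 \left(- u\right) = -4 - 2 u$)
$w{\left(y,r \right)} = 5$
$q{\left(I \right)} = 5 + I^{2} - 5 I$ ($q{\left(I \right)} = \left(I^{2} - 5 I\right) + 5 = 5 + I^{2} - 5 I$)
$5 q{\left(4 \right)} \left(134 + U{\left(8,10 \right)}\right) = 5 \left(5 + 4^{2} - 20\right) \left(134 - 20\right) = 5 \left(5 + 16 - 20\right) \left(134 - 20\right) = 5 \cdot 1 \left(134 - 20\right) = 5 \cdot 114 = 570$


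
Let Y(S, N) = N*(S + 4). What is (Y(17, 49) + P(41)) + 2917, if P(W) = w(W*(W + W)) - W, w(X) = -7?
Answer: 3898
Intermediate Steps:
Y(S, N) = N*(4 + S)
P(W) = -7 - W
(Y(17, 49) + P(41)) + 2917 = (49*(4 + 17) + (-7 - 1*41)) + 2917 = (49*21 + (-7 - 41)) + 2917 = (1029 - 48) + 2917 = 981 + 2917 = 3898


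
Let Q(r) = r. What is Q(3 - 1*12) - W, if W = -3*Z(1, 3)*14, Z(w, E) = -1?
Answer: -51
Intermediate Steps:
W = 42 (W = -3*(-1)*14 = 3*14 = 42)
Q(3 - 1*12) - W = (3 - 1*12) - 1*42 = (3 - 12) - 42 = -9 - 42 = -51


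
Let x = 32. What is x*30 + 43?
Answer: 1003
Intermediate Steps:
x*30 + 43 = 32*30 + 43 = 960 + 43 = 1003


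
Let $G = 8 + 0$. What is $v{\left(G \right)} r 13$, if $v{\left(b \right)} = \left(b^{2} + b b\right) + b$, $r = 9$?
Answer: $15912$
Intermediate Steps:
$G = 8$
$v{\left(b \right)} = b + 2 b^{2}$ ($v{\left(b \right)} = \left(b^{2} + b^{2}\right) + b = 2 b^{2} + b = b + 2 b^{2}$)
$v{\left(G \right)} r 13 = 8 \left(1 + 2 \cdot 8\right) 9 \cdot 13 = 8 \left(1 + 16\right) 9 \cdot 13 = 8 \cdot 17 \cdot 9 \cdot 13 = 136 \cdot 9 \cdot 13 = 1224 \cdot 13 = 15912$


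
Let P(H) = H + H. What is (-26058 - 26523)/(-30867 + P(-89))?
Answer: 52581/31045 ≈ 1.6937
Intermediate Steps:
P(H) = 2*H
(-26058 - 26523)/(-30867 + P(-89)) = (-26058 - 26523)/(-30867 + 2*(-89)) = -52581/(-30867 - 178) = -52581/(-31045) = -52581*(-1/31045) = 52581/31045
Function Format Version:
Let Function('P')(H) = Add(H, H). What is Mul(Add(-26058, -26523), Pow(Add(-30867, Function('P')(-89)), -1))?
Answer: Rational(52581, 31045) ≈ 1.6937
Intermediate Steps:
Function('P')(H) = Mul(2, H)
Mul(Add(-26058, -26523), Pow(Add(-30867, Function('P')(-89)), -1)) = Mul(Add(-26058, -26523), Pow(Add(-30867, Mul(2, -89)), -1)) = Mul(-52581, Pow(Add(-30867, -178), -1)) = Mul(-52581, Pow(-31045, -1)) = Mul(-52581, Rational(-1, 31045)) = Rational(52581, 31045)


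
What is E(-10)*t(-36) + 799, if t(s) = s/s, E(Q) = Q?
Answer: 789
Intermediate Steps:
t(s) = 1
E(-10)*t(-36) + 799 = -10*1 + 799 = -10 + 799 = 789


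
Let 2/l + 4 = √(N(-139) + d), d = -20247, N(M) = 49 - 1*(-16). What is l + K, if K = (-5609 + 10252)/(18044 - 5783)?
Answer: (-5950*I + 4643*√20182)/(12261*(√20182 + 4*I)) ≈ 0.37828 - 0.014067*I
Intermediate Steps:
N(M) = 65 (N(M) = 49 + 16 = 65)
K = 4643/12261 ≈ 0.37868
l = 2/(-4 + I*√20182) (l = 2/(-4 + √(65 - 20247)) = 2/(-4 + √(-20182)) = 2/(-4 + I*√20182) ≈ -0.00039608 - 0.014067*I)
l + K = (-4/10099 - I*√20182/10099) + 4643/12261 = 46840613/123823839 - I*√20182/10099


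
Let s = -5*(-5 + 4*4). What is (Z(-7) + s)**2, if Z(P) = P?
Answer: 3844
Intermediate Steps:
s = -55 (s = -5*(-5 + 16) = -5*11 = -55)
(Z(-7) + s)**2 = (-7 - 55)**2 = (-62)**2 = 3844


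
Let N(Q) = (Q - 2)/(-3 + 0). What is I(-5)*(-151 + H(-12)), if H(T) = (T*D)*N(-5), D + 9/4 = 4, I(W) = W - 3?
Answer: 1600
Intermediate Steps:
I(W) = -3 + W
D = 7/4 (D = -9/4 + 4 = 7/4 ≈ 1.7500)
N(Q) = ⅔ - Q/3 (N(Q) = (-2 + Q)/(-3) = (-2 + Q)*(-⅓) = ⅔ - Q/3)
H(T) = 49*T/12 (H(T) = (T*(7/4))*(⅔ - ⅓*(-5)) = (7*T/4)*(⅔ + 5/3) = (7*T/4)*(7/3) = 49*T/12)
I(-5)*(-151 + H(-12)) = (-3 - 5)*(-151 + (49/12)*(-12)) = -8*(-151 - 49) = -8*(-200) = 1600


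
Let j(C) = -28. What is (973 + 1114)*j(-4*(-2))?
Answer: -58436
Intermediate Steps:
(973 + 1114)*j(-4*(-2)) = (973 + 1114)*(-28) = 2087*(-28) = -58436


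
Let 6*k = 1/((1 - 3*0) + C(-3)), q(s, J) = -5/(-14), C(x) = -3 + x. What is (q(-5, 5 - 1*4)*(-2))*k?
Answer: 1/42 ≈ 0.023810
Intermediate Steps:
q(s, J) = 5/14 (q(s, J) = -5*(-1/14) = 5/14)
k = -1/30 (k = 1/(6*((1 - 3*0) + (-3 - 3))) = 1/(6*((1 + 0) - 6)) = 1/(6*(1 - 6)) = (1/6)/(-5) = (1/6)*(-1/5) = -1/30 ≈ -0.033333)
(q(-5, 5 - 1*4)*(-2))*k = ((5/14)*(-2))*(-1/30) = -5/7*(-1/30) = 1/42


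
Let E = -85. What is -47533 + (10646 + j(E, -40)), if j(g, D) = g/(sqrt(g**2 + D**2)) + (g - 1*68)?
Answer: -37040 - 17*sqrt(353)/353 ≈ -37041.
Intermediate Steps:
j(g, D) = -68 + g + g/sqrt(D**2 + g**2) (j(g, D) = g/(sqrt(D**2 + g**2)) + (g - 68) = g/sqrt(D**2 + g**2) + (-68 + g) = -68 + g + g/sqrt(D**2 + g**2))
-47533 + (10646 + j(E, -40)) = -47533 + (10646 + (-68 - 85 - 85/sqrt((-40)**2 + (-85)**2))) = -47533 + (10646 + (-68 - 85 - 85/sqrt(1600 + 7225))) = -47533 + (10646 + (-68 - 85 - 17*sqrt(353)/353)) = -47533 + (10646 + (-153 - 17*sqrt(353)/353)) = -47533 + (10493 - 17*sqrt(353)/353) = -37040 - 17*sqrt(353)/353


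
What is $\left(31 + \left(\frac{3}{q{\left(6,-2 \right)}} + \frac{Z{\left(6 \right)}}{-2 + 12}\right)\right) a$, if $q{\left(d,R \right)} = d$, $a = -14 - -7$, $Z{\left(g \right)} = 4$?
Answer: $- \frac{2233}{10} \approx -223.3$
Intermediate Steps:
$a = -7$ ($a = -14 + 7 = -7$)
$\left(31 + \left(\frac{3}{q{\left(6,-2 \right)}} + \frac{Z{\left(6 \right)}}{-2 + 12}\right)\right) a = \left(31 + \left(\frac{3}{6} + \frac{4}{-2 + 12}\right)\right) \left(-7\right) = \left(31 + \left(3 \cdot \frac{1}{6} + \frac{4}{10}\right)\right) \left(-7\right) = \left(31 + \left(\frac{1}{2} + 4 \cdot \frac{1}{10}\right)\right) \left(-7\right) = \left(31 + \left(\frac{1}{2} + \frac{2}{5}\right)\right) \left(-7\right) = \left(31 + \frac{9}{10}\right) \left(-7\right) = \frac{319}{10} \left(-7\right) = - \frac{2233}{10}$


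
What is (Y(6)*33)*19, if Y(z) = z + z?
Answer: 7524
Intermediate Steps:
Y(z) = 2*z
(Y(6)*33)*19 = ((2*6)*33)*19 = (12*33)*19 = 396*19 = 7524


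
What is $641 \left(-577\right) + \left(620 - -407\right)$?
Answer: $-368830$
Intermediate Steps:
$641 \left(-577\right) + \left(620 - -407\right) = -369857 + \left(620 + 407\right) = -369857 + 1027 = -368830$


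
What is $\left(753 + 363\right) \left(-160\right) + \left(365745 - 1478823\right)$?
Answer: $-1291638$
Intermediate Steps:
$\left(753 + 363\right) \left(-160\right) + \left(365745 - 1478823\right) = 1116 \left(-160\right) - 1113078 = -178560 - 1113078 = -1291638$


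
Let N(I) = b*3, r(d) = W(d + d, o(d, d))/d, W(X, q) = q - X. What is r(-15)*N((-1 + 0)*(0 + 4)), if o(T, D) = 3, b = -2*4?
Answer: 264/5 ≈ 52.800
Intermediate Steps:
b = -8
r(d) = (3 - 2*d)/d (r(d) = (3 - (d + d))/d = (3 - 2*d)/d)
N(I) = -24 (N(I) = -8*3 = -24)
r(-15)*N((-1 + 0)*(0 + 4)) = (-2 + 3/(-15))*(-24) = (-2 + 3*(-1/15))*(-24) = (-2 - ⅕)*(-24) = -11/5*(-24) = 264/5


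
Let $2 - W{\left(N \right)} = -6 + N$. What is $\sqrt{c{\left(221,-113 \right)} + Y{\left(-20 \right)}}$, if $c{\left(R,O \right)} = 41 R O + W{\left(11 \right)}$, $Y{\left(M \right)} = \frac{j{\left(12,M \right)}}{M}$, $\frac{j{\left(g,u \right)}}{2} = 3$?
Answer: $\frac{i \sqrt{102389630}}{10} \approx 1011.9 i$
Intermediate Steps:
$j{\left(g,u \right)} = 6$ ($j{\left(g,u \right)} = 2 \cdot 3 = 6$)
$W{\left(N \right)} = 8 - N$ ($W{\left(N \right)} = 2 - \left(-6 + N\right) = 8 - N$)
$Y{\left(M \right)} = \frac{6}{M}$
$c{\left(R,O \right)} = -3 + 41 O R$ ($c{\left(R,O \right)} = 41 R O + \left(8 - 11\right) = 41 O R + \left(8 - 11\right) = 41 O R - 3 = -3 + 41 O R$)
$\sqrt{c{\left(221,-113 \right)} + Y{\left(-20 \right)}} = \sqrt{\left(-3 + 41 \left(-113\right) 221\right) + \frac{6}{-20}} = \sqrt{\left(-3 - 1023893\right) + 6 \left(- \frac{1}{20}\right)} = \sqrt{-1023896 - \frac{3}{10}} = \sqrt{- \frac{10238963}{10}} = \frac{i \sqrt{102389630}}{10}$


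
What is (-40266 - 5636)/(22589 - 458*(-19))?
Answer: -45902/31291 ≈ -1.4669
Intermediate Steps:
(-40266 - 5636)/(22589 - 458*(-19)) = -45902/(22589 + 8702) = -45902/31291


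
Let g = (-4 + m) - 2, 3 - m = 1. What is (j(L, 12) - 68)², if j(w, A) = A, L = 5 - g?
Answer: 3136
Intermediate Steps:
m = 2 (m = 3 - 1*1 = 3 - 1 = 2)
g = -4 (g = (-4 + 2) - 2 = -2 - 2 = -4)
L = 9 (L = 5 - 1*(-4) = 5 + 4 = 9)
(j(L, 12) - 68)² = (12 - 68)² = (-56)² = 3136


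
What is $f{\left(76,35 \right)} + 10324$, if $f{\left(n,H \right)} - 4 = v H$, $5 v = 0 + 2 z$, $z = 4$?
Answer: $10384$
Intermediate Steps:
$v = \frac{8}{5}$ ($v = \frac{0 + 2 \cdot 4}{5} = \frac{0 + 8}{5} = \frac{1}{5} \cdot 8 = \frac{8}{5} \approx 1.6$)
$f{\left(n,H \right)} = 4 + \frac{8 H}{5}$
$f{\left(76,35 \right)} + 10324 = \left(4 + \frac{8}{5} \cdot 35\right) + 10324 = \left(4 + 56\right) + 10324 = 60 + 10324 = 10384$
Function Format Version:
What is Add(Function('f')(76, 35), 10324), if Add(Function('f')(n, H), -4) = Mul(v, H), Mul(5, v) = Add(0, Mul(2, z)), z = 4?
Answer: 10384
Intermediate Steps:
v = Rational(8, 5) (v = Mul(Rational(1, 5), Add(0, Mul(2, 4))) = Mul(Rational(1, 5), Add(0, 8)) = Mul(Rational(1, 5), 8) = Rational(8, 5) ≈ 1.6000)
Function('f')(n, H) = Add(4, Mul(Rational(8, 5), H))
Add(Function('f')(76, 35), 10324) = Add(Add(4, Mul(Rational(8, 5), 35)), 10324) = Add(Add(4, 56), 10324) = Add(60, 10324) = 10384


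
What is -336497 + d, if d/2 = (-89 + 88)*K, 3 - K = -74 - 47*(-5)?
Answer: -336181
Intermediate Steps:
K = -158 (K = 3 - (-74 - 47*(-5)) = 3 - (-74 - 1*(-235)) = 3 - (-74 + 235) = 3 - 1*161 = 3 - 161 = -158)
d = 316 (d = 2*((-89 + 88)*(-158)) = 2*(-1*(-158)) = 2*158 = 316)
-336497 + d = -336497 + 316 = -336181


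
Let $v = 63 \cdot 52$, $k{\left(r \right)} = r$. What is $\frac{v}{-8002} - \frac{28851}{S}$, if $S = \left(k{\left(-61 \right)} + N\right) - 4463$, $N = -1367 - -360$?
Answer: $\frac{106373073}{22129531} \approx 4.8068$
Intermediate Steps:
$N = -1007$ ($N = -1367 + 360 = -1007$)
$S = -5531$ ($S = \left(-61 - 1007\right) - 4463 = -1068 - 4463 = -5531$)
$v = 3276$
$\frac{v}{-8002} - \frac{28851}{S} = \frac{3276}{-8002} - \frac{28851}{-5531} = 3276 \left(- \frac{1}{8002}\right) - - \frac{28851}{5531} = - \frac{1638}{4001} + \frac{28851}{5531} = \frac{106373073}{22129531}$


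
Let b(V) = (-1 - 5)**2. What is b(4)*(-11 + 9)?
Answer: -72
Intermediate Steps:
b(V) = 36 (b(V) = (-6)**2 = 36)
b(4)*(-11 + 9) = 36*(-11 + 9) = 36*(-2) = -72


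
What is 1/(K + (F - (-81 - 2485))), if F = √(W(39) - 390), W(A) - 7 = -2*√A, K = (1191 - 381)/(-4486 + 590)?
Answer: 1/(4998163/1948 + I*√(383 + 2*√39)) ≈ 0.00038972 - 3.021e-6*I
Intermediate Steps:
K = -405/1948 (K = 810/(-3896) = 810*(-1/3896) = -405/1948 ≈ -0.20791)
W(A) = 7 - 2*√A
F = √(-383 - 2*√39) (F = √((7 - 2*√39) - 390) = √(-383 - 2*√39) ≈ 19.887*I)
1/(K + (F - (-81 - 2485))) = 1/(-405/1948 + (√(-383 - 2*√39) - (-81 - 2485))) = 1/(-405/1948 + (√(-383 - 2*√39) - 1*(-2566))) = 1/(-405/1948 + (√(-383 - 2*√39) + 2566)) = 1/(-405/1948 + (2566 + √(-383 - 2*√39))) = 1/(4998163/1948 + √(-383 - 2*√39))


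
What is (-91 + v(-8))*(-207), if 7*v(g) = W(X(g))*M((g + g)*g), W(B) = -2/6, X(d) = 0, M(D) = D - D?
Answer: 18837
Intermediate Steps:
M(D) = 0
W(B) = -⅓ (W(B) = -2*⅙ = -⅓)
v(g) = 0 (v(g) = (-⅓*0)/7 = (⅐)*0 = 0)
(-91 + v(-8))*(-207) = (-91 + 0)*(-207) = -91*(-207) = 18837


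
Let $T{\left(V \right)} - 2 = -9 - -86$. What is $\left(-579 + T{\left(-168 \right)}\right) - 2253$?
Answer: $-2753$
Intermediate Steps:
$T{\left(V \right)} = 79$ ($T{\left(V \right)} = 2 - -77 = 2 + \left(-9 + 86\right) = 2 + 77 = 79$)
$\left(-579 + T{\left(-168 \right)}\right) - 2253 = \left(-579 + 79\right) - 2253 = -500 - 2253 = -2753$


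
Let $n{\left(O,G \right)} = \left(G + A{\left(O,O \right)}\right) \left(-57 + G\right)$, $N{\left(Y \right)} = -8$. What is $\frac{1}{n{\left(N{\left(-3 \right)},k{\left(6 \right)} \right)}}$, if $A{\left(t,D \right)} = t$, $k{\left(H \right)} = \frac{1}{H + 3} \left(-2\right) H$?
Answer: $\frac{9}{4900} \approx 0.0018367$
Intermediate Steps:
$k{\left(H \right)} = - \frac{2 H}{3 + H}$ ($k{\left(H \right)} = \frac{1}{3 + H} \left(-2\right) H = - \frac{2}{3 + H} H = - \frac{2 H}{3 + H}$)
$n{\left(O,G \right)} = \left(-57 + G\right) \left(G + O\right)$ ($n{\left(O,G \right)} = \left(G + O\right) \left(-57 + G\right) = \left(-57 + G\right) \left(G + O\right)$)
$\frac{1}{n{\left(N{\left(-3 \right)},k{\left(6 \right)} \right)}} = \frac{1}{\left(\left(-2\right) 6 \frac{1}{3 + 6}\right)^{2} - 57 \left(\left(-2\right) 6 \frac{1}{3 + 6}\right) - -456 + \left(-2\right) 6 \frac{1}{3 + 6} \left(-8\right)} = \frac{1}{\left(\left(-2\right) 6 \cdot \frac{1}{9}\right)^{2} - 57 \left(\left(-2\right) 6 \cdot \frac{1}{9}\right) + 456 + \left(-2\right) 6 \cdot \frac{1}{9} \left(-8\right)} = \frac{1}{\left(- \frac{4}{3}\right)^{2} - -76 + 456 - - \frac{32}{3}} = \frac{1}{\frac{16}{9} + 76 + 456 + \frac{32}{3}} = \frac{1}{\frac{4900}{9}} = \frac{9}{4900}$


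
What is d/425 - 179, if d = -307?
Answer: -76382/425 ≈ -179.72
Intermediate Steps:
d/425 - 179 = -307/425 - 179 = -76382/425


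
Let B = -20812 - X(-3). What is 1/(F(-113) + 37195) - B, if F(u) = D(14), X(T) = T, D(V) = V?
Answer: 774282082/37209 ≈ 20809.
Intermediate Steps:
B = -20809 (B = -20812 - 1*(-3) = -20812 + 3 = -20809)
F(u) = 14
1/(F(-113) + 37195) - B = 1/(14 + 37195) - 1*(-20809) = 1/37209 + 20809 = 774282082/37209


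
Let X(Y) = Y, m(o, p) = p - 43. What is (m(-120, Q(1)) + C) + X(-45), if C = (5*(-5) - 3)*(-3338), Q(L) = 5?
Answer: 93381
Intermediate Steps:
m(o, p) = -43 + p
C = 93464 (C = (-25 - 3)*(-3338) = -28*(-3338) = 93464)
(m(-120, Q(1)) + C) + X(-45) = ((-43 + 5) + 93464) - 45 = (-38 + 93464) - 45 = 93426 - 45 = 93381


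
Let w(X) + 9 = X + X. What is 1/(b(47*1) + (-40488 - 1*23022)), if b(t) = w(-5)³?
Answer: -1/70369 ≈ -1.4211e-5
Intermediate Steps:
w(X) = -9 + 2*X (w(X) = -9 + (X + X) = -9 + 2*X)
b(t) = -6859 (b(t) = (-9 + 2*(-5))³ = (-9 - 10)³ = (-19)³ = -6859)
1/(b(47*1) + (-40488 - 1*23022)) = 1/(-6859 + (-40488 - 1*23022)) = 1/(-6859 + (-40488 - 23022)) = 1/(-6859 - 63510) = 1/(-70369) = -1/70369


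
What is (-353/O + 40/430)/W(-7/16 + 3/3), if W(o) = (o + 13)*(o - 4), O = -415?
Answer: -4310784/212980075 ≈ -0.020240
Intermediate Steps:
W(o) = (-4 + o)*(13 + o) (W(o) = (13 + o)*(-4 + o) = (-4 + o)*(13 + o))
(-353/O + 40/430)/W(-7/16 + 3/3) = (-353/(-415) + 40/430)/(-52 + (-7/16 + 3/3)² + 9*(-7/16 + 3/3)) = (-353*(-1/415) + 40*(1/430))/(-52 + (-7*1/16 + 3*(⅓))² + 9*(-7*1/16 + 3*(⅓))) = (353/415 + 4/43)/(-52 + (-7/16 + 1)² + 9*(-7/16 + 1)) = 16839/(17845*(-52 + (9/16)² + 9*(9/16))) = 16839/(17845*(-52 + 81/256 + 81/16)) = 16839/(17845*(-11935/256)) = (16839/17845)*(-256/11935) = -4310784/212980075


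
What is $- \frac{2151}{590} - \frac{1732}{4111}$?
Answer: $- \frac{9864641}{2425490} \approx -4.0671$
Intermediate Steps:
$- \frac{2151}{590} - \frac{1732}{4111} = - \frac{9864641}{2425490}$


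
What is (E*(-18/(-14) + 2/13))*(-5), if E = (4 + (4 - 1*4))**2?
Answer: -10480/91 ≈ -115.16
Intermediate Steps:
E = 16 (E = (4 + (4 - 4))**2 = (4 + 0)**2 = 4**2 = 16)
(E*(-18/(-14) + 2/13))*(-5) = (16*(-18/(-14) + 2/13))*(-5) = (16*(-18*(-1/14) + 2*(1/13)))*(-5) = (16*(9/7 + 2/13))*(-5) = (16*(131/91))*(-5) = (2096/91)*(-5) = -10480/91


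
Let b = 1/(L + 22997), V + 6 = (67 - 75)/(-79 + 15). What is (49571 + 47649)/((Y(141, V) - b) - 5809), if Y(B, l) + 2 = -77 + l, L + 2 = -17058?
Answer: -923512224/55987099 ≈ -16.495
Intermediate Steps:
L = -17060 (L = -2 - 17058 = -17060)
V = -47/8 (V = -6 + (67 - 75)/(-79 + 15) = -6 - 8/(-64) = -6 - 8*(-1/64) = -6 + 1/8 = -47/8 ≈ -5.8750)
b = 1/5937 (b = 1/(-17060 + 22997) = 1/5937 ≈ 0.00016844)
Y(B, l) = -79 + l (Y(B, l) = -2 + (-77 + l) = -79 + l)
(49571 + 47649)/((Y(141, V) - b) - 5809) = (49571 + 47649)/(((-79 - 47/8) - 1*1/5937) - 5809) = 97220/((-679/8 - 1/5937) - 5809) = 97220/(-4031231/47496 - 5809) = 97220/(-279935495/47496) = 97220*(-47496/279935495) = -923512224/55987099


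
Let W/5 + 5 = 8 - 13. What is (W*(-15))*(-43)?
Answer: -32250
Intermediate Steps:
W = -50 (W = -25 + 5*(8 - 13) = -25 + 5*(-5) = -25 - 25 = -50)
(W*(-15))*(-43) = -50*(-15)*(-43) = 750*(-43) = -32250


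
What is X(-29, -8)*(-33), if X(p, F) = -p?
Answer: -957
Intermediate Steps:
X(-29, -8)*(-33) = -1*(-29)*(-33) = 29*(-33) = -957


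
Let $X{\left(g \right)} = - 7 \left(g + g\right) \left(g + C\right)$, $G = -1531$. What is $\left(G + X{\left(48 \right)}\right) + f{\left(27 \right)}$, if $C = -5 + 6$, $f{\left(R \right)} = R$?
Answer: $-34432$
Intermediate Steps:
$C = 1$
$X{\left(g \right)} = - 14 g \left(1 + g\right)$ ($X{\left(g \right)} = - 7 \left(g + g\right) \left(g + 1\right) = - 7 \cdot 2 g \left(1 + g\right) = - 14 g \left(1 + g\right)$)
$\left(G + X{\left(48 \right)}\right) + f{\left(27 \right)} = \left(-1531 - 672 \left(1 + 48\right)\right) + 27 = \left(-1531 - 672 \cdot 49\right) + 27 = \left(-1531 - 32928\right) + 27 = -34459 + 27 = -34432$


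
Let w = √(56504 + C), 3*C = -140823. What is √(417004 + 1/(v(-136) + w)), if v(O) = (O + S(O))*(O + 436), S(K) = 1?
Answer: √(16888661999 - 417004*√9563)/√(40500 - √9563) ≈ 645.76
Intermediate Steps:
C = -46941 (C = (⅓)*(-140823) = -46941)
v(O) = (1 + O)*(436 + O) (v(O) = (O + 1)*(O + 436) = (1 + O)*(436 + O))
w = √9563 (w = √(56504 - 46941) = √9563 ≈ 97.791)
√(417004 + 1/(v(-136) + w)) = √(417004 + 1/((436 + (-136)² + 437*(-136)) + √9563)) = √(417004 + 1/((436 + 18496 - 59432) + √9563)) = √(417004 + 1/(-40500 + √9563))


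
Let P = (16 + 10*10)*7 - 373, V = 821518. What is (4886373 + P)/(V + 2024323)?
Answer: 4886812/2845841 ≈ 1.7172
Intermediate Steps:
P = 439 (P = (16 + 100)*7 - 373 = 116*7 - 373 = 812 - 373 = 439)
(4886373 + P)/(V + 2024323) = (4886373 + 439)/(821518 + 2024323) = 4886812/2845841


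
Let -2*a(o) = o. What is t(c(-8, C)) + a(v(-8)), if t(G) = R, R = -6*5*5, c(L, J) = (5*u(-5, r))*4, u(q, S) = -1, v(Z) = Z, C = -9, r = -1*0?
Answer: -146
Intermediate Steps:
r = 0
c(L, J) = -20 (c(L, J) = (5*(-1))*4 = -5*4 = -20)
a(o) = -o/2
R = -150 (R = -30*5 = -150)
t(G) = -150
t(c(-8, C)) + a(v(-8)) = -150 - ½*(-8) = -150 + 4 = -146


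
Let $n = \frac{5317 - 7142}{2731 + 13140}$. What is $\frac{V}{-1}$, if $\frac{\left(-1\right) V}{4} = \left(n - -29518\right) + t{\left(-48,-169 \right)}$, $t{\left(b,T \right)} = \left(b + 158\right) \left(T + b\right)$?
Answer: $\frac{358550332}{15871} \approx 22592.0$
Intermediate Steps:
$n = - \frac{1825}{15871} \approx -0.11499$
$t{\left(b,T \right)} = \left(158 + b\right) \left(T + b\right)$
$V = - \frac{358550332}{15871}$ ($V = - 4 \left(\left(- \frac{1825}{15871} - -29518\right) + \left(\left(-48\right)^{2} + 158 \left(-169\right) + 158 \left(-48\right) - -8112\right)\right) = - 4 \left(\left(- \frac{1825}{15871} + 29518\right) + \left(2304 - 26702 - 7584 + 8112\right)\right) = - 4 \left(\frac{468478353}{15871} - 23870\right) = \left(-4\right) \frac{89637583}{15871} = - \frac{358550332}{15871} \approx -22592.0$)
$\frac{V}{-1} = - \frac{358550332}{15871 \left(-1\right)} = \left(- \frac{358550332}{15871}\right) \left(-1\right) = \frac{358550332}{15871}$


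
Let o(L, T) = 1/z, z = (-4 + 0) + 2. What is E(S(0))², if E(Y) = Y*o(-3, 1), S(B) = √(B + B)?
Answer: 0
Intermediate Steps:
z = -2 (z = -4 + 2 = -2)
S(B) = √2*√B (S(B) = √(2*B) = √2*√B)
o(L, T) = -½ (o(L, T) = 1/(-2) = -½)
E(Y) = -Y/2 (E(Y) = Y*(-½) = -Y/2)
E(S(0))² = (-√2*√0/2)² = (-√2*0/2)² = (-½*0)² = 0² = 0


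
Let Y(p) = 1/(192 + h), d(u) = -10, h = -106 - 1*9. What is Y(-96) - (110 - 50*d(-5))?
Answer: -46969/77 ≈ -609.99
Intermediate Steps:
h = -115 (h = -106 - 9 = -115)
Y(p) = 1/77 (Y(p) = 1/(192 - 115) = 1/77)
Y(-96) - (110 - 50*d(-5)) = 1/77 - (110 - 50*(-10)) = 1/77 - (110 + 500) = 1/77 - 1*610 = 1/77 - 610 = -46969/77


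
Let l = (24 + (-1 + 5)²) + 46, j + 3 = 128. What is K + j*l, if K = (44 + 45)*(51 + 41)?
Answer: 18938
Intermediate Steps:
j = 125 (j = -3 + 128 = 125)
K = 8188 (K = 89*92 = 8188)
l = 86 (l = (24 + 4²) + 46 = (24 + 16) + 46 = 40 + 46 = 86)
K + j*l = 8188 + 125*86 = 8188 + 10750 = 18938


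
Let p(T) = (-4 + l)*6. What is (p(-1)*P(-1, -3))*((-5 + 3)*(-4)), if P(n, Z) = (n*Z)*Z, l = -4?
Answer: 3456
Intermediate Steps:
P(n, Z) = n*Z**2 (P(n, Z) = (Z*n)*Z = n*Z**2)
p(T) = -48 (p(T) = (-4 - 4)*6 = -8*6 = -48)
(p(-1)*P(-1, -3))*((-5 + 3)*(-4)) = (-(-48)*(-3)**2)*((-5 + 3)*(-4)) = (-(-48)*9)*(-2*(-4)) = -48*(-9)*8 = 432*8 = 3456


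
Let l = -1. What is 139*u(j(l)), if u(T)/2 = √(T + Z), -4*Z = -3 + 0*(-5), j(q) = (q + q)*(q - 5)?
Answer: 139*√51 ≈ 992.66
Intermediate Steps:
j(q) = 2*q*(-5 + q) (j(q) = (2*q)*(-5 + q) = 2*q*(-5 + q))
Z = ¾ (Z = -(-3 + 0*(-5))/4 = -(-3 + 0)/4 = -¼*(-3) = ¾ ≈ 0.75000)
u(T) = 2*√(¾ + T) (u(T) = 2*√(T + ¾) = 2*√(¾ + T))
139*u(j(l)) = 139*√(3 + 4*(2*(-1)*(-5 - 1))) = 139*√(3 + 4*(2*(-1)*(-6))) = 139*√(3 + 4*12) = 139*√(3 + 48) = 139*√51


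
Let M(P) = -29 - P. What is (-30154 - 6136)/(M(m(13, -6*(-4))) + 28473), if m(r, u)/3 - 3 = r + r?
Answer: -36290/28357 ≈ -1.2798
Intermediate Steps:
m(r, u) = 9 + 6*r (m(r, u) = 9 + 3*(r + r) = 9 + 3*(2*r) = 9 + 6*r)
(-30154 - 6136)/(M(m(13, -6*(-4))) + 28473) = (-30154 - 6136)/((-29 - (9 + 6*13)) + 28473) = -36290/((-29 - (9 + 78)) + 28473) = -36290/((-29 - 1*87) + 28473) = -36290/((-29 - 87) + 28473) = -36290/(-116 + 28473) = -36290/28357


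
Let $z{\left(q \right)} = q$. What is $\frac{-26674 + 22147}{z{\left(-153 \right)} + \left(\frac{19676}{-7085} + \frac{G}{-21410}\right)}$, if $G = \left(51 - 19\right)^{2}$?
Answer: $\frac{4577999673}{157580435} \approx 29.052$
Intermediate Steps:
$G = 1024$ ($G = 32^{2} = 1024$)
$\frac{-26674 + 22147}{z{\left(-153 \right)} + \left(\frac{19676}{-7085} + \frac{G}{-21410}\right)} = \frac{-26674 + 22147}{-153 + \left(\frac{19676}{-7085} + \frac{1024}{-21410}\right)} = - \frac{4527}{-153 + \left(19676 \left(- \frac{1}{7085}\right) + 1024 \left(- \frac{1}{21410}\right)\right)} = - \frac{4527}{-153 - \frac{8570364}{3033797}} = - \frac{4527}{- \frac{472741305}{3033797}} = \left(-4527\right) \left(- \frac{3033797}{472741305}\right) = \frac{4577999673}{157580435}$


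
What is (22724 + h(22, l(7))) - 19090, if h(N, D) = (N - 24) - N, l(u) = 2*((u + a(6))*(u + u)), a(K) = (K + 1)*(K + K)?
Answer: 3610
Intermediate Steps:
a(K) = 2*K*(1 + K) (a(K) = (1 + K)*(2*K) = 2*K*(1 + K))
l(u) = 4*u*(84 + u) (l(u) = 2*((u + 2*6*(1 + 6))*(u + u)) = 2*((u + 2*6*7)*(2*u)) = 2*((u + 84)*(2*u)) = 2*((84 + u)*(2*u)) = 2*(2*u*(84 + u)) = 4*u*(84 + u))
h(N, D) = -24 (h(N, D) = (-24 + N) - N = -24)
(22724 + h(22, l(7))) - 19090 = (22724 - 24) - 19090 = 22700 - 19090 = 3610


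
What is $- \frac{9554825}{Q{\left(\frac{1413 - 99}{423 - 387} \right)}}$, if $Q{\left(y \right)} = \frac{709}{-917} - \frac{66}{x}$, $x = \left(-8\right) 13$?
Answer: $\frac{455612275300}{6607} \approx 6.8959 \cdot 10^{7}$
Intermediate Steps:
$x = -104$
$Q{\left(y \right)} = - \frac{6607}{47684}$ ($Q{\left(y \right)} = \frac{709}{-917} - \frac{66}{-104} = 709 \left(- \frac{1}{917}\right) - - \frac{33}{52} = - \frac{709}{917} + \frac{33}{52} = - \frac{6607}{47684}$)
$- \frac{9554825}{Q{\left(\frac{1413 - 99}{423 - 387} \right)}} = - \frac{9554825}{- \frac{6607}{47684}} = \left(-9554825\right) \left(- \frac{47684}{6607}\right) = \frac{455612275300}{6607}$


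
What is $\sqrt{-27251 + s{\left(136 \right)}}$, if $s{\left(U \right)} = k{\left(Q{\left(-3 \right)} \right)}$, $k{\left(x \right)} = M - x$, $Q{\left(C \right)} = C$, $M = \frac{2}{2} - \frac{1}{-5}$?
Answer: $\frac{i \sqrt{681170}}{5} \approx 165.07 i$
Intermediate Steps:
$M = \frac{6}{5}$ ($M = 2 \cdot \frac{1}{2} - - \frac{1}{5} = 1 + \frac{1}{5} = \frac{6}{5} \approx 1.2$)
$k{\left(x \right)} = \frac{6}{5} - x$
$s{\left(U \right)} = \frac{21}{5}$ ($s{\left(U \right)} = \frac{6}{5} - -3 = \frac{6}{5} + 3 = \frac{21}{5}$)
$\sqrt{-27251 + s{\left(136 \right)}} = \sqrt{-27251 + \frac{21}{5}} = \sqrt{- \frac{136234}{5}} = \frac{i \sqrt{681170}}{5}$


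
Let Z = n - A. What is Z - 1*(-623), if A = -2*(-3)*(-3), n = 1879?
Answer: 2520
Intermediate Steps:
A = -18 (A = 6*(-3) = -18)
Z = 1897 (Z = 1879 - 1*(-18) = 1879 + 18 = 1897)
Z - 1*(-623) = 1897 - 1*(-623) = 1897 + 623 = 2520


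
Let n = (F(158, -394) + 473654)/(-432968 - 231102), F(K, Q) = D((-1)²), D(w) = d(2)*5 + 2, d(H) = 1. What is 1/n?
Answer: -664070/473661 ≈ -1.4020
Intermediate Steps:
D(w) = 7 (D(w) = 1*5 + 2 = 5 + 2 = 7)
F(K, Q) = 7
n = -473661/664070 (n = (7 + 473654)/(-432968 - 231102) = 473661/(-664070) = 473661*(-1/664070) = -473661/664070 ≈ -0.71327)
1/n = 1/(-473661/664070) = -664070/473661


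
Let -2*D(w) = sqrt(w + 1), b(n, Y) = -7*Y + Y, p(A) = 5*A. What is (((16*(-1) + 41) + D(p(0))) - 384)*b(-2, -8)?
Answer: -17256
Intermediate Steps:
b(n, Y) = -6*Y
D(w) = -sqrt(1 + w)/2 (D(w) = -sqrt(w + 1)/2 = -sqrt(1 + w)/2)
(((16*(-1) + 41) + D(p(0))) - 384)*b(-2, -8) = (((16*(-1) + 41) - sqrt(1 + 5*0)/2) - 384)*(-6*(-8)) = (((-16 + 41) - sqrt(1 + 0)/2) - 384)*48 = ((25 - sqrt(1)/2) - 384)*48 = ((25 - 1/2*1) - 384)*48 = ((25 - 1/2) - 384)*48 = (49/2 - 384)*48 = -719/2*48 = -17256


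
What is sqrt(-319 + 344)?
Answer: 5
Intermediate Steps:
sqrt(-319 + 344) = sqrt(25) = 5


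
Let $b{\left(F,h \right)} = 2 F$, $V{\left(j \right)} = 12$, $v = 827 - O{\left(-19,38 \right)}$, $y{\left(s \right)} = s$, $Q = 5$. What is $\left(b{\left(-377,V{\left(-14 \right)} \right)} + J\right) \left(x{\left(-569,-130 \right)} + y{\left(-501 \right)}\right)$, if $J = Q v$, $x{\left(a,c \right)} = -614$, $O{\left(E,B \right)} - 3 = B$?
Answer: $-3541240$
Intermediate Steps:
$O{\left(E,B \right)} = 3 + B$
$v = 786$ ($v = 827 - \left(3 + 38\right) = 827 - 41 = 786$)
$J = 3930$ ($J = 5 \cdot 786 = 3930$)
$\left(b{\left(-377,V{\left(-14 \right)} \right)} + J\right) \left(x{\left(-569,-130 \right)} + y{\left(-501 \right)}\right) = \left(2 \left(-377\right) + 3930\right) \left(-614 - 501\right) = \left(-754 + 3930\right) \left(-1115\right) = 3176 \left(-1115\right) = -3541240$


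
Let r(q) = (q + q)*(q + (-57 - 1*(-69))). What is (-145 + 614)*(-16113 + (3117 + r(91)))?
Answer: 2696750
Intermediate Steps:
r(q) = 2*q*(12 + q) (r(q) = (2*q)*(q + (-57 + 69)) = (2*q)*(q + 12) = (2*q)*(12 + q) = 2*q*(12 + q))
(-145 + 614)*(-16113 + (3117 + r(91))) = (-145 + 614)*(-16113 + (3117 + 2*91*(12 + 91))) = 469*(-16113 + (3117 + 2*91*103)) = 469*(-16113 + (3117 + 18746)) = 469*(-16113 + 21863) = 469*5750 = 2696750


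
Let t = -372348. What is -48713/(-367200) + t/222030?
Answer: -1399004869/905882400 ≈ -1.5444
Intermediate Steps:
-48713/(-367200) + t/222030 = -48713/(-367200) - 372348/222030 = -48713*(-1/367200) - 372348*1/222030 = 48713/367200 - 20686/12335 = -1399004869/905882400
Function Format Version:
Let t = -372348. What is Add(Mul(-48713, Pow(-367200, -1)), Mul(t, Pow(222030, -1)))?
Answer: Rational(-1399004869, 905882400) ≈ -1.5444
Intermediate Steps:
Add(Mul(-48713, Pow(-367200, -1)), Mul(t, Pow(222030, -1))) = Add(Mul(-48713, Pow(-367200, -1)), Mul(-372348, Pow(222030, -1))) = Add(Mul(-48713, Rational(-1, 367200)), Mul(-372348, Rational(1, 222030))) = Add(Rational(48713, 367200), Rational(-20686, 12335)) = Rational(-1399004869, 905882400)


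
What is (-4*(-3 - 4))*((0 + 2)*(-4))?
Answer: -224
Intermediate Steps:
(-4*(-3 - 4))*((0 + 2)*(-4)) = (-4*(-7))*(2*(-4)) = 28*(-8) = -224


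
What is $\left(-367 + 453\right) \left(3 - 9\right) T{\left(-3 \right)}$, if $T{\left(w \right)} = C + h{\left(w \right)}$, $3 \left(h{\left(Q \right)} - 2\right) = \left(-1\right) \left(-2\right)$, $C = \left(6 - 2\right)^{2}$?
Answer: $-9632$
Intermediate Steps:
$C = 16$ ($C = 4^{2} = 16$)
$h{\left(Q \right)} = \frac{8}{3}$ ($h{\left(Q \right)} = 2 + \frac{\left(-1\right) \left(-2\right)}{3} = 2 + \frac{1}{3} \cdot 2 = 2 + \frac{2}{3} = \frac{8}{3}$)
$T{\left(w \right)} = \frac{56}{3}$ ($T{\left(w \right)} = 16 + \frac{8}{3} = \frac{56}{3}$)
$\left(-367 + 453\right) \left(3 - 9\right) T{\left(-3 \right)} = \left(-367 + 453\right) \left(3 - 9\right) \frac{56}{3} = 86 \left(\left(-6\right) \frac{56}{3}\right) = 86 \left(-112\right) = -9632$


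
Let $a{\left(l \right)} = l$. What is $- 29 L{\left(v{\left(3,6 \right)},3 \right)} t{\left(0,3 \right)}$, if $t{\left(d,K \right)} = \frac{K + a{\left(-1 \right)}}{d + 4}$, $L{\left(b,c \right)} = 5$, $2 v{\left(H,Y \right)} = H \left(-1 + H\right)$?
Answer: $- \frac{145}{2} \approx -72.5$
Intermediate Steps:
$v{\left(H,Y \right)} = \frac{H \left(-1 + H\right)}{2}$
$t{\left(d,K \right)} = \frac{-1 + K}{4 + d}$ ($t{\left(d,K \right)} = \frac{K - 1}{d + 4} = \frac{-1 + K}{4 + d}$)
$- 29 L{\left(v{\left(3,6 \right)},3 \right)} t{\left(0,3 \right)} = \left(-29\right) 5 \frac{-1 + 3}{4 + 0} = - 145 \cdot \frac{1}{4} \cdot 2 = \left(-145\right) \frac{1}{2} = - \frac{145}{2}$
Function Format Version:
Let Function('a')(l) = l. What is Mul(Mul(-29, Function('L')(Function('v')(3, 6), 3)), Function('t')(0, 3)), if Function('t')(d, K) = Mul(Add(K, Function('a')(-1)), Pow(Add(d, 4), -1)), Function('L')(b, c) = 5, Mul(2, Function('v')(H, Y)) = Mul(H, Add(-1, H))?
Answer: Rational(-145, 2) ≈ -72.500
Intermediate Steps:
Function('v')(H, Y) = Mul(Rational(1, 2), H, Add(-1, H)) (Function('v')(H, Y) = Mul(Rational(1, 2), Mul(H, Add(-1, H))) = Mul(Rational(1, 2), H, Add(-1, H)))
Function('t')(d, K) = Mul(Pow(Add(4, d), -1), Add(-1, K)) (Function('t')(d, K) = Mul(Add(K, -1), Pow(Add(d, 4), -1)) = Mul(Add(-1, K), Pow(Add(4, d), -1)) = Mul(Pow(Add(4, d), -1), Add(-1, K)))
Mul(Mul(-29, Function('L')(Function('v')(3, 6), 3)), Function('t')(0, 3)) = Mul(Mul(-29, 5), Mul(Pow(Add(4, 0), -1), Add(-1, 3))) = Mul(-145, Mul(Pow(4, -1), 2)) = Mul(-145, Mul(Rational(1, 4), 2)) = Mul(-145, Rational(1, 2)) = Rational(-145, 2)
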